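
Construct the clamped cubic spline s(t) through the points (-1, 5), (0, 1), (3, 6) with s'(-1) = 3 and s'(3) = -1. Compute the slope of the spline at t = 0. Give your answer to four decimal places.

With m_i denoting the second derivative at x_i, h_i = 1, 3, and Δ_i = (y_(i+1) − y_i)/h_i = -4, 5/3:
  1·m_0 + 8·m_1 + 3·m_2 = 6(Δ_1 - Δ_0) = 34
Clamped end conditions give two more equations: 2h_0·m_0 + h_0·m_1 = 6(Δ_0 - s'(-1)) = -42 and h_1·m_1 + 2h_1·m_2 = 6(s'(3) - Δ_1) = -16.
Forward elimination and back-substitution give m_0 = -105/4, m_1 = 21/2, m_2 = -95/12.
On [0, 3], s'(t) = b_1 + 2c_1·t + 3d_1·t² with b_1 = Δ_1 - h_1(2m_1 + m_2)/6 = -39/8, c_1 = m_1/2 = 21/4, d_1 = (m_2 - m_1)/(6h_1) = -221/216. So s'(0) = -39/8.

-4.8750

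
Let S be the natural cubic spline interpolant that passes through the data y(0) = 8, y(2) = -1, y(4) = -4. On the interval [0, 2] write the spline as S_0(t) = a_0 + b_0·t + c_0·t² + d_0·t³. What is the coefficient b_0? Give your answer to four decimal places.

-5.2500

Write m_i for S''(x_i). With h_i = 2, 2 and divided differences Δ_i = -9/2, -3/2, the continuity of S' gives the tridiagonal system
  2·m_0 + 8·m_1 + 2·m_2 = 6(Δ_1 - Δ_0) = 18
Natural end conditions: m_0 = m_2 = 0.
Hence m_0 = 0, m_1 = 9/4, m_2 = 0.
On [0, 2], with S_0(t) = a_0 + b_0·t + c_0·t² + d_0·t³: c_0 = m_0/2 = 0, d_0 = (m_1 - m_0)/(6h_0) = 3/16, b_0 = Δ_0 - h_0(2m_0 + m_1)/6 = -21/4.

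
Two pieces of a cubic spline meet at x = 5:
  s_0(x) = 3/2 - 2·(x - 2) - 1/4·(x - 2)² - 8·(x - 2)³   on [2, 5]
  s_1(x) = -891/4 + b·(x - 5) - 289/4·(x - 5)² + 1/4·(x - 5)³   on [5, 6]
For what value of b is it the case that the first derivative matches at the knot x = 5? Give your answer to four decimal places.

-219.5000

s_0'(x) = -2 - 1/2·(x - 2) - 24·(x - 2)², so s_0'(5) = -439/2. On the right, s_1'(5) = b, so b = -439/2.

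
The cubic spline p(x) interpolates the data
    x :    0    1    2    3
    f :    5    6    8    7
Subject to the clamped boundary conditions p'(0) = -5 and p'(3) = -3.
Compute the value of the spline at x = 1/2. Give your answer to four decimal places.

4.4583

Write M_i for p''(x_i). With h_i = 1, 1, 1 and divided differences Δ_i = 1, 2, -1, the continuity of p' gives the tridiagonal system
  1·M_0 + 4·M_1 + 1·M_2 = 6(Δ_1 - Δ_0) = 6
  1·M_1 + 4·M_2 + 1·M_3 = 6(Δ_2 - Δ_1) = -18
Clamped end conditions give two more equations: 2h_0·M_0 + h_0·M_1 = 6(Δ_0 - p'(0)) = 36 and h_2·M_2 + 2h_2·M_3 = 6(p'(3) - Δ_2) = -12.
Forward elimination and back-substitution give M_0 = 58/3, M_1 = -8/3, M_2 = -8/3, M_3 = -14/3.
On [0, 1], p(x) = 5 - 5·x + 29/3·x² - 11/3·x³.
With x = 1/2: p(1/2) = 107/24.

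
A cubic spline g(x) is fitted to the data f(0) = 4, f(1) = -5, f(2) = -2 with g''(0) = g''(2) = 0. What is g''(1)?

18

Let σ_i = g''(x_i). Step sizes h_i = 1, 1; slopes of the chords Δ_i = (y_(i+1) - y_i)/h_i = -9, 3.
  1·σ_0 + 4·σ_1 + 1·σ_2 = 6(Δ_1 - Δ_0) = 72
Natural end conditions: σ_0 = σ_2 = 0.
Solving: σ_0 = 0, σ_1 = 18, σ_2 = 0.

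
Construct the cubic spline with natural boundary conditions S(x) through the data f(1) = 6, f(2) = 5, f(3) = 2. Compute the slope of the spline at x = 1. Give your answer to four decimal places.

-0.5000

Let M_i = S''(x_i). Step sizes h_i = 1, 1; slopes of the chords Δ_i = (y_(i+1) - y_i)/h_i = -1, -3.
  1·M_0 + 4·M_1 + 1·M_2 = 6(Δ_1 - Δ_0) = -12
Natural end conditions: M_0 = M_2 = 0.
Forward elimination and back-substitution give M_0 = 0, M_1 = -3, M_2 = 0.
On [1, 2], S'(x) = b_0 + 2c_0·(x - 1) + 3d_0·(x - 1)² with b_0 = Δ_0 - h_0(2M_0 + M_1)/6 = -1/2, c_0 = M_0/2 = 0, d_0 = (M_1 - M_0)/(6h_0) = -1/2. So S'(1) = -1/2.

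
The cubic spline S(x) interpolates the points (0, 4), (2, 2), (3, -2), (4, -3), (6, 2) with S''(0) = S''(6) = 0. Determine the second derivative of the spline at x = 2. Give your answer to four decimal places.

-3.7955

With m_i denoting the second derivative at x_i, h_i = 2, 1, 1, 2, and Δ_i = (y_(i+1) − y_i)/h_i = -1, -4, -1, 5/2:
  2·m_0 + 6·m_1 + 1·m_2 = 6(Δ_1 - Δ_0) = -18
  1·m_1 + 4·m_2 + 1·m_3 = 6(Δ_2 - Δ_1) = 18
  1·m_2 + 6·m_3 + 2·m_4 = 6(Δ_3 - Δ_2) = 21
Natural end conditions: m_0 = m_4 = 0.
Forward elimination and back-substitution give m_0 = 0, m_1 = -167/44, m_2 = 105/22, m_3 = 119/44, m_4 = 0.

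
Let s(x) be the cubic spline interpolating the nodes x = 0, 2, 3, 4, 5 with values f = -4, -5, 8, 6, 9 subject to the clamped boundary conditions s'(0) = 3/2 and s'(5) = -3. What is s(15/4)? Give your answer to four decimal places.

6.5577

Put m_i = s'' at the i-th knot. Here h = (2, 1, 1, 1) and Δ = (-1/2, 13, -2, 3), so the interior equations h_(i-1)·m_(i-1) + 2(h_(i-1)+h_i)·m_i + h_i·m_(i+1) = 6(Δ_i − Δ_(i-1)) read
  2·m_0 + 6·m_1 + 1·m_2 = 6(Δ_1 - Δ_0) = 81
  1·m_1 + 4·m_2 + 1·m_3 = 6(Δ_2 - Δ_1) = -90
  1·m_2 + 4·m_3 + 1·m_4 = 6(Δ_3 - Δ_2) = 30
Clamped end conditions give two more equations: 2h_0·m_0 + h_0·m_1 = 6(Δ_0 - s'(0)) = -12 and h_3·m_3 + 2h_3·m_4 = 6(s'(5) - Δ_3) = -36.
Solving: m_0 = -621/41, m_1 = 996/41, m_2 = -1413/41, m_3 = 966/41, m_4 = -1221/41.
On [3, 4], s(x) = 8 + 228/41·(x - 3) - 1413/82·(x - 3)² + 793/82·(x - 3)³.
With (x - 3) = 3/4: s(15/4) = 34415/5248.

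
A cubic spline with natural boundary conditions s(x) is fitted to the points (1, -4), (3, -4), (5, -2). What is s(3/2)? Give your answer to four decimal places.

Write σ_i for s''(x_i). With h_i = 2, 2 and divided differences Δ_i = 0, 1, the continuity of s' gives the tridiagonal system
  2·σ_0 + 8·σ_1 + 2·σ_2 = 6(Δ_1 - Δ_0) = 6
Natural end conditions: σ_0 = σ_2 = 0.
Solving: σ_0 = 0, σ_1 = 3/4, σ_2 = 0.
On [1, 3], s(x) = -4 - 1/4·(x - 1) + 0·(x - 1)² + 1/16·(x - 1)³.
With (x - 1) = 1/2: s(3/2) = -527/128.

-4.1172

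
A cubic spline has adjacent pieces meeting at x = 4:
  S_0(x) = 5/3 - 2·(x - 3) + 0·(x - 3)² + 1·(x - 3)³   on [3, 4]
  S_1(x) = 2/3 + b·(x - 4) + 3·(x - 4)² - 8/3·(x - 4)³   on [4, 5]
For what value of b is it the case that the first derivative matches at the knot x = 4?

S_0'(x) = -2 + 0·(x - 3) + 3·(x - 3)², so S_0'(4) = 1. On the right, S_1'(4) = b, so b = 1.

1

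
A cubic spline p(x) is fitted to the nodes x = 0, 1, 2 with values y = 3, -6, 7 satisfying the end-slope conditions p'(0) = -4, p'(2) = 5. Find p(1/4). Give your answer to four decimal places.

0.9023

With m_i denoting the second derivative at x_i, h_i = 1, 1, and Δ_i = (y_(i+1) − y_i)/h_i = -9, 13:
  1·m_0 + 4·m_1 + 1·m_2 = 6(Δ_1 - Δ_0) = 132
Clamped end conditions give two more equations: 2h_0·m_0 + h_0·m_1 = 6(Δ_0 - p'(0)) = -30 and h_1·m_1 + 2h_1·m_2 = 6(p'(2) - Δ_1) = -48.
Solving: m_0 = -87/2, m_1 = 57, m_2 = -105/2.
On [0, 1], p(x) = 3 - 4·x - 87/4·x² + 67/4·x³.
With x = 1/4: p(1/4) = 231/256.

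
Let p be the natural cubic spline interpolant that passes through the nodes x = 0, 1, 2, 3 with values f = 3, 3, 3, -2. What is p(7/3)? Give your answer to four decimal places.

Put M_i = p'' at the i-th knot. Here h = (1, 1, 1) and Δ = (0, 0, -5), so the interior equations h_(i-1)·M_(i-1) + 2(h_(i-1)+h_i)·M_i + h_i·M_(i+1) = 6(Δ_i − Δ_(i-1)) read
  1·M_0 + 4·M_1 + 1·M_2 = 6(Δ_1 - Δ_0) = 0
  1·M_1 + 4·M_2 + 1·M_3 = 6(Δ_2 - Δ_1) = -30
Natural end conditions: M_0 = M_3 = 0.
Solving: M_0 = 0, M_1 = 2, M_2 = -8, M_3 = 0.
On [2, 3], p(x) = 3 - 7/3·(x - 2) - 4·(x - 2)² + 4/3·(x - 2)³.
With (x - 2) = 1/3: p(7/3) = 148/81.

1.8272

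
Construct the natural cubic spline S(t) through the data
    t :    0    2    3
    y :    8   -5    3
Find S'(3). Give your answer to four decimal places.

10.4167

With m_i denoting the second derivative at x_i, h_i = 2, 1, and Δ_i = (y_(i+1) − y_i)/h_i = -13/2, 8:
  2·m_0 + 6·m_1 + 1·m_2 = 6(Δ_1 - Δ_0) = 87
Natural end conditions: m_0 = m_2 = 0.
Solving the tridiagonal system: m_0 = 0, m_1 = 29/2, m_2 = 0.
On [2, 3], S'(t) = b_1 + 2c_1·(t - 2) + 3d_1·(t - 2)² with b_1 = Δ_1 - h_1(2m_1 + m_2)/6 = 19/6, c_1 = m_1/2 = 29/4, d_1 = (m_2 - m_1)/(6h_1) = -29/12. So S'(3) = 125/12.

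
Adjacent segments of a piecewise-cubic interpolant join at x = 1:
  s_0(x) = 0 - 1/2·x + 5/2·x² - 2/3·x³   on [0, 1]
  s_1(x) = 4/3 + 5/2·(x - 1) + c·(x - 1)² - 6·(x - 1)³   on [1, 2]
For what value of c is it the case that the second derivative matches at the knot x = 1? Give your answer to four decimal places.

0.5000

s_0''(x) = 5 - 4·x, so s_0''(1) = 1. On the right, s_1''(1) = 2c, so c = 1/2.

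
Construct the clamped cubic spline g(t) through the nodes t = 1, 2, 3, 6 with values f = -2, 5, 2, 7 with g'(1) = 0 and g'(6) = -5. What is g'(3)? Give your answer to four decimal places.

-3.5862

With M_i denoting the second derivative at x_i, h_i = 1, 1, 3, and Δ_i = (y_(i+1) − y_i)/h_i = 7, -3, 5/3:
  1·M_0 + 4·M_1 + 1·M_2 = 6(Δ_1 - Δ_0) = -60
  1·M_1 + 8·M_2 + 3·M_3 = 6(Δ_2 - Δ_1) = 28
Clamped end conditions give two more equations: 2h_0·M_0 + h_0·M_1 = 6(Δ_0 - g'(1)) = 42 and h_2·M_2 + 2h_2·M_3 = 6(g'(6) - Δ_2) = -40.
Forward elimination and back-substitution give M_0 = 992/29, M_1 = -766/29, M_2 = 332/29, M_3 = -1078/87.
On [3, 6], g'(t) = b_2 + 2c_2·(t - 3) + 3d_2·(t - 3)² with b_2 = Δ_2 - h_2(2M_2 + M_3)/6 = -104/29, c_2 = M_2/2 = 166/29, d_2 = (M_3 - M_2)/(6h_2) = -1037/783. So g'(3) = -104/29.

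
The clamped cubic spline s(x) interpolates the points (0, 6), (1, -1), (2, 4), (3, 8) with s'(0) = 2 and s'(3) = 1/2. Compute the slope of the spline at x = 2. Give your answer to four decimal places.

7.6000

Write M_i for s''(x_i). With h_i = 1, 1, 1 and divided differences Δ_i = -7, 5, 4, the continuity of s' gives the tridiagonal system
  1·M_0 + 4·M_1 + 1·M_2 = 6(Δ_1 - Δ_0) = 72
  1·M_1 + 4·M_2 + 1·M_3 = 6(Δ_2 - Δ_1) = -6
Clamped end conditions give two more equations: 2h_0·M_0 + h_0·M_1 = 6(Δ_0 - s'(0)) = -54 and h_2·M_2 + 2h_2·M_3 = 6(s'(3) - Δ_2) = -21.
Forward elimination and back-substitution give M_0 = -211/5, M_1 = 152/5, M_2 = -37/5, M_3 = -34/5.
On [2, 3], s'(x) = b_2 + 2c_2·(x - 2) + 3d_2·(x - 2)² with b_2 = Δ_2 - h_2(2M_2 + M_3)/6 = 38/5, c_2 = M_2/2 = -37/10, d_2 = (M_3 - M_2)/(6h_2) = 1/10. So s'(2) = 38/5.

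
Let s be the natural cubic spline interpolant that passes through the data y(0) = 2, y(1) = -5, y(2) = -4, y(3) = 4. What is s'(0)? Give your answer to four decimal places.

Write m_i for s''(x_i). With h_i = 1, 1, 1 and divided differences Δ_i = -7, 1, 8, the continuity of s' gives the tridiagonal system
  1·m_0 + 4·m_1 + 1·m_2 = 6(Δ_1 - Δ_0) = 48
  1·m_1 + 4·m_2 + 1·m_3 = 6(Δ_2 - Δ_1) = 42
Natural end conditions: m_0 = m_3 = 0.
Hence m_0 = 0, m_1 = 10, m_2 = 8, m_3 = 0.
On [0, 1], s'(x) = b_0 + 2c_0·x + 3d_0·x² with b_0 = Δ_0 - h_0(2m_0 + m_1)/6 = -26/3, c_0 = m_0/2 = 0, d_0 = (m_1 - m_0)/(6h_0) = 5/3. So s'(0) = -26/3.

-8.6667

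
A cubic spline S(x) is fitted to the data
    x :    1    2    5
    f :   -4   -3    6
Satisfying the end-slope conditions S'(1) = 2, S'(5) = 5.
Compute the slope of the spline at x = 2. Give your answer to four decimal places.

Let σ_i = S''(x_i). Step sizes h_i = 1, 3; slopes of the chords Δ_i = (y_(i+1) - y_i)/h_i = 1, 3.
  1·σ_0 + 8·σ_1 + 3·σ_2 = 6(Δ_1 - Δ_0) = 12
Clamped end conditions give two more equations: 2h_0·σ_0 + h_0·σ_1 = 6(Δ_0 - S'(1)) = -6 and h_1·σ_1 + 2h_1·σ_2 = 6(S'(5) - Δ_1) = 12.
Solving: σ_0 = -15/4, σ_1 = 3/2, σ_2 = 5/4.
On [2, 5], S'(x) = b_1 + 2c_1·(x - 2) + 3d_1·(x - 2)² with b_1 = Δ_1 - h_1(2σ_1 + σ_2)/6 = 7/8, c_1 = σ_1/2 = 3/4, d_1 = (σ_2 - σ_1)/(6h_1) = -1/72. So S'(2) = 7/8.

0.8750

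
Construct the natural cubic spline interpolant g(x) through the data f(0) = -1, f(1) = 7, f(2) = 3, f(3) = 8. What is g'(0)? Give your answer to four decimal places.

Let M_i = g''(x_i). Step sizes h_i = 1, 1, 1; slopes of the chords Δ_i = (y_(i+1) - y_i)/h_i = 8, -4, 5.
  1·M_0 + 4·M_1 + 1·M_2 = 6(Δ_1 - Δ_0) = -72
  1·M_1 + 4·M_2 + 1·M_3 = 6(Δ_2 - Δ_1) = 54
Natural end conditions: M_0 = M_3 = 0.
Hence M_0 = 0, M_1 = -114/5, M_2 = 96/5, M_3 = 0.
On [0, 1], g'(x) = b_0 + 2c_0·x + 3d_0·x² with b_0 = Δ_0 - h_0(2M_0 + M_1)/6 = 59/5, c_0 = M_0/2 = 0, d_0 = (M_1 - M_0)/(6h_0) = -19/5. So g'(0) = 59/5.

11.8000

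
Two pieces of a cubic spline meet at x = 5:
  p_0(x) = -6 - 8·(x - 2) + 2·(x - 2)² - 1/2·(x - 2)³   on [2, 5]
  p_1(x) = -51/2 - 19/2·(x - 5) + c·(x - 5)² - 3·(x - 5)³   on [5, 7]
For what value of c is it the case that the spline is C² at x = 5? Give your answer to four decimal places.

-2.5000

p_0''(x) = 4 - 3·(x - 2), so p_0''(5) = -5. On the right, p_1''(5) = 2c, so c = -5/2.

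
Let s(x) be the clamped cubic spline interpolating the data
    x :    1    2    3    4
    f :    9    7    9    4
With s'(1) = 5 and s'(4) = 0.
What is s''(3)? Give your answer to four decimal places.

Write m_i for s''(x_i). With h_i = 1, 1, 1 and divided differences Δ_i = -2, 2, -5, the continuity of s' gives the tridiagonal system
  1·m_0 + 4·m_1 + 1·m_2 = 6(Δ_1 - Δ_0) = 24
  1·m_1 + 4·m_2 + 1·m_3 = 6(Δ_2 - Δ_1) = -42
Clamped end conditions give two more equations: 2h_0·m_0 + h_0·m_1 = 6(Δ_0 - s'(1)) = -42 and h_2·m_2 + 2h_2·m_3 = 6(s'(4) - Δ_2) = 30.
Solving the tridiagonal system: m_0 = -458/15, m_1 = 286/15, m_2 = -326/15, m_3 = 388/15.

-21.7333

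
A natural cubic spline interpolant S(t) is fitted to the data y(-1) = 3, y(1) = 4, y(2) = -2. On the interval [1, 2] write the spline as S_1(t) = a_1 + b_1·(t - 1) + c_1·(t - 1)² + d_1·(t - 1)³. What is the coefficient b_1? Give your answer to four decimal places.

-3.8333

Put σ_i = S'' at the i-th knot. Here h = (2, 1) and Δ = (1/2, -6), so the interior equations h_(i-1)·σ_(i-1) + 2(h_(i-1)+h_i)·σ_i + h_i·σ_(i+1) = 6(Δ_i − Δ_(i-1)) read
  2·σ_0 + 6·σ_1 + 1·σ_2 = 6(Δ_1 - Δ_0) = -39
Natural end conditions: σ_0 = σ_2 = 0.
Solving: σ_0 = 0, σ_1 = -13/2, σ_2 = 0.
On [1, 2], with S_1(t) = a_1 + b_1·(t - 1) + c_1·(t - 1)² + d_1·(t - 1)³: c_1 = σ_1/2 = -13/4, d_1 = (σ_2 - σ_1)/(6h_1) = 13/12, b_1 = Δ_1 - h_1(2σ_1 + σ_2)/6 = -23/6.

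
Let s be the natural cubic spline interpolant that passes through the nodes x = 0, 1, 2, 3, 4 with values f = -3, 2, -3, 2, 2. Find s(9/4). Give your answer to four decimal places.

Let σ_i = s''(x_i). Step sizes h_i = 1, 1, 1, 1; slopes of the chords Δ_i = (y_(i+1) - y_i)/h_i = 5, -5, 5, 0.
  1·σ_0 + 4·σ_1 + 1·σ_2 = 6(Δ_1 - Δ_0) = -60
  1·σ_1 + 4·σ_2 + 1·σ_3 = 6(Δ_2 - Δ_1) = 60
  1·σ_2 + 4·σ_3 + 1·σ_4 = 6(Δ_3 - Δ_2) = -30
Natural end conditions: σ_0 = σ_4 = 0.
Hence σ_0 = 0, σ_1 = -585/28, σ_2 = 165/7, σ_3 = -375/28, σ_4 = 0.
On [2, 3], s(x) = -3 - 5/8·(x - 2) + 165/14·(x - 2)² - 345/56·(x - 2)³.
With (x - 2) = 1/4: s(9/4) = -9017/3584.

-2.5159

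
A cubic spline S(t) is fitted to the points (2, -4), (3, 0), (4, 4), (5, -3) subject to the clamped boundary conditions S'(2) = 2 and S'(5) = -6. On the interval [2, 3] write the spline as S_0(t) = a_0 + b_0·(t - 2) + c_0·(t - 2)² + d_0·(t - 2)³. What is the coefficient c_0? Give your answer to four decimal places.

With M_i denoting the second derivative at x_i, h_i = 1, 1, 1, and Δ_i = (y_(i+1) − y_i)/h_i = 4, 4, -7:
  1·M_0 + 4·M_1 + 1·M_2 = 6(Δ_1 - Δ_0) = 0
  1·M_1 + 4·M_2 + 1·M_3 = 6(Δ_2 - Δ_1) = -66
Clamped end conditions give two more equations: 2h_0·M_0 + h_0·M_1 = 6(Δ_0 - S'(2)) = 12 and h_2·M_2 + 2h_2·M_3 = 6(S'(5) - Δ_2) = 6.
Hence M_0 = 58/15, M_1 = 64/15, M_2 = -314/15, M_3 = 202/15.
On [2, 3], with S_0(t) = a_0 + b_0·(t - 2) + c_0·(t - 2)² + d_0·(t - 2)³: c_0 = M_0/2 = 29/15, d_0 = (M_1 - M_0)/(6h_0) = 1/15, b_0 = Δ_0 - h_0(2M_0 + M_1)/6 = 2.

1.9333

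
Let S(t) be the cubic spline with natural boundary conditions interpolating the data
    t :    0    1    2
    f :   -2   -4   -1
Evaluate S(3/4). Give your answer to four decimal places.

-3.9102

Let M_i = S''(x_i). Step sizes h_i = 1, 1; slopes of the chords Δ_i = (y_(i+1) - y_i)/h_i = -2, 3.
  1·M_0 + 4·M_1 + 1·M_2 = 6(Δ_1 - Δ_0) = 30
Natural end conditions: M_0 = M_2 = 0.
Solving: M_0 = 0, M_1 = 15/2, M_2 = 0.
On [0, 1], S(t) = -2 - 13/4·t + 0·t² + 5/4·t³.
With t = 3/4: S(3/4) = -1001/256.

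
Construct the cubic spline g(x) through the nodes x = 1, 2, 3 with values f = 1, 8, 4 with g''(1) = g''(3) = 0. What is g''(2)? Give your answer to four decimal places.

With M_i denoting the second derivative at x_i, h_i = 1, 1, and Δ_i = (y_(i+1) − y_i)/h_i = 7, -4:
  1·M_0 + 4·M_1 + 1·M_2 = 6(Δ_1 - Δ_0) = -66
Natural end conditions: M_0 = M_2 = 0.
Solving the tridiagonal system: M_0 = 0, M_1 = -33/2, M_2 = 0.

-16.5000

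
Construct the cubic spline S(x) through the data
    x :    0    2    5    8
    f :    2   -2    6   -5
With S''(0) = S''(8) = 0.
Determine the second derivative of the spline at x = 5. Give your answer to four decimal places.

-4.1802

Let σ_i = S''(x_i). Step sizes h_i = 2, 3, 3; slopes of the chords Δ_i = (y_(i+1) - y_i)/h_i = -2, 8/3, -11/3.
  2·σ_0 + 10·σ_1 + 3·σ_2 = 6(Δ_1 - Δ_0) = 28
  3·σ_1 + 12·σ_2 + 3·σ_3 = 6(Δ_2 - Δ_1) = -38
Natural end conditions: σ_0 = σ_3 = 0.
Solving the tridiagonal system: σ_0 = 0, σ_1 = 150/37, σ_2 = -464/111, σ_3 = 0.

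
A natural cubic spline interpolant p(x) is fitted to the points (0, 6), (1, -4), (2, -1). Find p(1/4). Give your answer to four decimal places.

Write M_i for p''(x_i). With h_i = 1, 1 and divided differences Δ_i = -10, 3, the continuity of p' gives the tridiagonal system
  1·M_0 + 4·M_1 + 1·M_2 = 6(Δ_1 - Δ_0) = 78
Natural end conditions: M_0 = M_2 = 0.
Hence M_0 = 0, M_1 = 39/2, M_2 = 0.
On [0, 1], p(x) = 6 - 53/4·x + 0·x² + 13/4·x³.
With x = 1/4: p(1/4) = 701/256.

2.7383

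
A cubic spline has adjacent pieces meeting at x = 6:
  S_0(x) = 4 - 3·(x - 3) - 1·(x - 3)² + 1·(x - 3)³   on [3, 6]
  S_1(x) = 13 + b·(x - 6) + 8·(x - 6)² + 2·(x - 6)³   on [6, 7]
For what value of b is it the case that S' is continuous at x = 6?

S_0'(x) = -3 - 2·(x - 3) + 3·(x - 3)², so S_0'(6) = 18. On the right, S_1'(6) = b, so b = 18.

18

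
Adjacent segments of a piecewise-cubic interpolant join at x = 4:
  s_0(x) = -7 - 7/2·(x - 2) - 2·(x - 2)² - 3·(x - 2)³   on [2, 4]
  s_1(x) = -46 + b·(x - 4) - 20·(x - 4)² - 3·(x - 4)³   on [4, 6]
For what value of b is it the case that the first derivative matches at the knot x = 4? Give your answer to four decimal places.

s_0'(x) = -7/2 - 4·(x - 2) - 9·(x - 2)², so s_0'(4) = -95/2. On the right, s_1'(4) = b, so b = -95/2.

-47.5000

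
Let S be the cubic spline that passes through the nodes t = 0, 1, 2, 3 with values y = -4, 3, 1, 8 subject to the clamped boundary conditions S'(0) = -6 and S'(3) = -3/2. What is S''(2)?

33

With σ_i denoting the second derivative at x_i, h_i = 1, 1, 1, and Δ_i = (y_(i+1) − y_i)/h_i = 7, -2, 7:
  1·σ_0 + 4·σ_1 + 1·σ_2 = 6(Δ_1 - Δ_0) = -54
  1·σ_1 + 4·σ_2 + 1·σ_3 = 6(Δ_2 - Δ_1) = 54
Clamped end conditions give two more equations: 2h_0·σ_0 + h_0·σ_1 = 6(Δ_0 - S'(0)) = 78 and h_2·σ_2 + 2h_2·σ_3 = 6(S'(3) - Δ_2) = -51.
Solving the tridiagonal system: σ_0 = 57, σ_1 = -36, σ_2 = 33, σ_3 = -42.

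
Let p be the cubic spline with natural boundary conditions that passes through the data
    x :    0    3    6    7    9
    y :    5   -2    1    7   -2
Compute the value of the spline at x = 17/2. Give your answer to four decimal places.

2.0211

Write m_i for p''(x_i). With h_i = 3, 3, 1, 2 and divided differences Δ_i = -7/3, 1, 6, -9/2, the continuity of p' gives the tridiagonal system
  3·m_0 + 12·m_1 + 3·m_2 = 6(Δ_1 - Δ_0) = 20
  3·m_1 + 8·m_2 + 1·m_3 = 6(Δ_2 - Δ_1) = 30
  1·m_2 + 6·m_3 + 2·m_4 = 6(Δ_3 - Δ_2) = -63
Natural end conditions: m_0 = m_4 = 0.
Solving the tridiagonal system: m_0 = 0, m_1 = 211/510, m_2 = 426/85, m_3 = -1927/170, m_4 = 0.
On [7, 9], p(x) = 7 + 1559/510·(x - 7) - 1927/340·(x - 7)² + 1927/2040·(x - 7)³.
With (x - 7) = 3/2: p(17/2) = 2199/1088.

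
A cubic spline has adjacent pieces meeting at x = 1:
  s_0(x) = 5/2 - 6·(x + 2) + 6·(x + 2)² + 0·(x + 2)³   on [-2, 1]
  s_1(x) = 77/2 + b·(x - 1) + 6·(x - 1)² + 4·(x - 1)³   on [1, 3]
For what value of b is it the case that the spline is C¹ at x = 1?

s_0'(x) = -6 + 12·(x + 2) + 0·(x + 2)², so s_0'(1) = 30. On the right, s_1'(1) = b, so b = 30.

30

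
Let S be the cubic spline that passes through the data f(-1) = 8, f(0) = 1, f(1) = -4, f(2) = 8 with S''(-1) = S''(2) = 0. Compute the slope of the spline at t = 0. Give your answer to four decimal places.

With M_i denoting the second derivative at x_i, h_i = 1, 1, 1, and Δ_i = (y_(i+1) − y_i)/h_i = -7, -5, 12:
  1·M_0 + 4·M_1 + 1·M_2 = 6(Δ_1 - Δ_0) = 12
  1·M_1 + 4·M_2 + 1·M_3 = 6(Δ_2 - Δ_1) = 102
Natural end conditions: M_0 = M_3 = 0.
Solving: M_0 = 0, M_1 = -18/5, M_2 = 132/5, M_3 = 0.
On [0, 1], S'(t) = b_1 + 2c_1·t + 3d_1·t² with b_1 = Δ_1 - h_1(2M_1 + M_2)/6 = -41/5, c_1 = M_1/2 = -9/5, d_1 = (M_2 - M_1)/(6h_1) = 5. So S'(0) = -41/5.

-8.2000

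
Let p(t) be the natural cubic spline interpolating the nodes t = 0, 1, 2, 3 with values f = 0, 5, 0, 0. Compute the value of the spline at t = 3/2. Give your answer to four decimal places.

2.8750

Put m_i = p'' at the i-th knot. Here h = (1, 1, 1) and Δ = (5, -5, 0), so the interior equations h_(i-1)·m_(i-1) + 2(h_(i-1)+h_i)·m_i + h_i·m_(i+1) = 6(Δ_i − Δ_(i-1)) read
  1·m_0 + 4·m_1 + 1·m_2 = 6(Δ_1 - Δ_0) = -60
  1·m_1 + 4·m_2 + 1·m_3 = 6(Δ_2 - Δ_1) = 30
Natural end conditions: m_0 = m_3 = 0.
Solving: m_0 = 0, m_1 = -18, m_2 = 12, m_3 = 0.
On [1, 2], p(t) = 5 - 1·(t - 1) - 9·(t - 1)² + 5·(t - 1)³.
With (t - 1) = 1/2: p(3/2) = 23/8.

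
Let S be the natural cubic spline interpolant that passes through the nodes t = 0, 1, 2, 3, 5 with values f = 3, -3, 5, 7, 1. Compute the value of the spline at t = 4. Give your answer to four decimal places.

Put m_i = S'' at the i-th knot. Here h = (1, 1, 1, 2) and Δ = (-6, 8, 2, -3), so the interior equations h_(i-1)·m_(i-1) + 2(h_(i-1)+h_i)·m_i + h_i·m_(i+1) = 6(Δ_i − Δ_(i-1)) read
  1·m_0 + 4·m_1 + 1·m_2 = 6(Δ_1 - Δ_0) = 84
  1·m_1 + 4·m_2 + 1·m_3 = 6(Δ_2 - Δ_1) = -36
  1·m_2 + 6·m_3 + 2·m_4 = 6(Δ_3 - Δ_2) = -30
Natural end conditions: m_0 = m_4 = 0.
Hence m_0 = 0, m_1 = 1059/43, m_2 = -624/43, m_3 = -111/43, m_4 = 0.
On [3, 5], S(t) = 7 - 55/43·(t - 3) - 111/86·(t - 3)² + 37/172·(t - 3)³.
With (t - 3) = 1: S(4) = 799/172.

4.6453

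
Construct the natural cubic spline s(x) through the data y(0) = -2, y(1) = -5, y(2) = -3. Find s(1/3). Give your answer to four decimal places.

Put M_i = s'' at the i-th knot. Here h = (1, 1) and Δ = (-3, 2), so the interior equations h_(i-1)·M_(i-1) + 2(h_(i-1)+h_i)·M_i + h_i·M_(i+1) = 6(Δ_i − Δ_(i-1)) read
  1·M_0 + 4·M_1 + 1·M_2 = 6(Δ_1 - Δ_0) = 30
Natural end conditions: M_0 = M_2 = 0.
Hence M_0 = 0, M_1 = 15/2, M_2 = 0.
On [0, 1], s(x) = -2 - 17/4·x + 0·x² + 5/4·x³.
With x = 1/3: s(1/3) = -91/27.

-3.3704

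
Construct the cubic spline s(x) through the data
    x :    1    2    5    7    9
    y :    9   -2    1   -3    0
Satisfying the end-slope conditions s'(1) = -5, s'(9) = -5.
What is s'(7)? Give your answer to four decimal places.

0.7188

Write σ_i for s''(x_i). With h_i = 1, 3, 2, 2 and divided differences Δ_i = -11, 1, -2, 3/2, the continuity of s' gives the tridiagonal system
  1·σ_0 + 8·σ_1 + 3·σ_2 = 6(Δ_1 - Δ_0) = 72
  3·σ_1 + 10·σ_2 + 2·σ_3 = 6(Δ_2 - Δ_1) = -18
  2·σ_2 + 8·σ_3 + 2·σ_4 = 6(Δ_3 - Δ_2) = 21
Clamped end conditions give two more equations: 2h_0·σ_0 + h_0·σ_1 = 6(Δ_0 - s'(1)) = -36 and h_3·σ_3 + 2h_3·σ_4 = 6(s'(9) - Δ_3) = -39.
Solving: σ_0 = -819/32, σ_1 = 243/16, σ_2 = -255/32, σ_3 = 129/16, σ_4 = -441/32.
On [7, 9], s'(x) = b_3 + 2c_3·(x - 7) + 3d_3·(x - 7)² with b_3 = Δ_3 - h_3(2σ_3 + σ_4)/6 = 23/32, c_3 = σ_3/2 = 129/32, d_3 = (σ_4 - σ_3)/(6h_3) = -233/128. So s'(7) = 23/32.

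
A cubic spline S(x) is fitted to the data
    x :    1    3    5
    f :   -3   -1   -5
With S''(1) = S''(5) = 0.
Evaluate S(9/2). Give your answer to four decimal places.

Put M_i = S'' at the i-th knot. Here h = (2, 2) and Δ = (1, -2), so the interior equations h_(i-1)·M_(i-1) + 2(h_(i-1)+h_i)·M_i + h_i·M_(i+1) = 6(Δ_i − Δ_(i-1)) read
  2·M_0 + 8·M_1 + 2·M_2 = 6(Δ_1 - Δ_0) = -18
Natural end conditions: M_0 = M_2 = 0.
Solving: M_0 = 0, M_1 = -9/4, M_2 = 0.
On [3, 5], S(x) = -1 - 1/2·(x - 3) - 9/8·(x - 3)² + 3/16·(x - 3)³.
With (x - 3) = 3/2: S(9/2) = -467/128.

-3.6484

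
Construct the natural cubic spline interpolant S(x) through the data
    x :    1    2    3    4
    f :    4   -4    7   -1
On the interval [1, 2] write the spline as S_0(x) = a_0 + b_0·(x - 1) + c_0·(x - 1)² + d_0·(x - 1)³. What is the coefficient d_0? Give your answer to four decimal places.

Write σ_i for S''(x_i). With h_i = 1, 1, 1 and divided differences Δ_i = -8, 11, -8, the continuity of S' gives the tridiagonal system
  1·σ_0 + 4·σ_1 + 1·σ_2 = 6(Δ_1 - Δ_0) = 114
  1·σ_1 + 4·σ_2 + 1·σ_3 = 6(Δ_2 - Δ_1) = -114
Natural end conditions: σ_0 = σ_3 = 0.
Forward elimination and back-substitution give σ_0 = 0, σ_1 = 38, σ_2 = -38, σ_3 = 0.
On [1, 2], with S_0(x) = a_0 + b_0·(x - 1) + c_0·(x - 1)² + d_0·(x - 1)³: c_0 = σ_0/2 = 0, d_0 = (σ_1 - σ_0)/(6h_0) = 19/3, b_0 = Δ_0 - h_0(2σ_0 + σ_1)/6 = -43/3.

6.3333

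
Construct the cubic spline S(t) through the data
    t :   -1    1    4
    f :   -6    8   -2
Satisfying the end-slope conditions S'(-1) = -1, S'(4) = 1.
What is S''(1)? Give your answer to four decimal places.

With m_i denoting the second derivative at x_i, h_i = 2, 3, and Δ_i = (y_(i+1) − y_i)/h_i = 7, -10/3:
  2·m_0 + 10·m_1 + 3·m_2 = 6(Δ_1 - Δ_0) = -62
Clamped end conditions give two more equations: 2h_0·m_0 + h_0·m_1 = 6(Δ_0 - S'(-1)) = 48 and h_1·m_1 + 2h_1·m_2 = 6(S'(4) - Δ_1) = 26.
Solving the tridiagonal system: m_0 = 93/5, m_1 = -66/5, m_2 = 164/15.

-13.2000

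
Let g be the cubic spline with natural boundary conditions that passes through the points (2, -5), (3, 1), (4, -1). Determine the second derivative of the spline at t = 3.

Write m_i for g''(x_i). With h_i = 1, 1 and divided differences Δ_i = 6, -2, the continuity of g' gives the tridiagonal system
  1·m_0 + 4·m_1 + 1·m_2 = 6(Δ_1 - Δ_0) = -48
Natural end conditions: m_0 = m_2 = 0.
Hence m_0 = 0, m_1 = -12, m_2 = 0.

-12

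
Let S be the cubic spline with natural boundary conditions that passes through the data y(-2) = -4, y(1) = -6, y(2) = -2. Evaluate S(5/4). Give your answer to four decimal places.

-5.1914

With M_i denoting the second derivative at x_i, h_i = 3, 1, and Δ_i = (y_(i+1) − y_i)/h_i = -2/3, 4:
  3·M_0 + 8·M_1 + 1·M_2 = 6(Δ_1 - Δ_0) = 28
Natural end conditions: M_0 = M_2 = 0.
Solving the tridiagonal system: M_0 = 0, M_1 = 7/2, M_2 = 0.
On [1, 2], S(t) = -6 + 17/6·(t - 1) + 7/4·(t - 1)² - 7/12·(t - 1)³.
With (t - 1) = 1/4: S(5/4) = -1329/256.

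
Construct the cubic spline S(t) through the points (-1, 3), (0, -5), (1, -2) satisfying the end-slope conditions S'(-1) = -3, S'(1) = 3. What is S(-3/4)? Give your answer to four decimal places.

1.5039

With σ_i denoting the second derivative at x_i, h_i = 1, 1, and Δ_i = (y_(i+1) − y_i)/h_i = -8, 3:
  1·σ_0 + 4·σ_1 + 1·σ_2 = 6(Δ_1 - Δ_0) = 66
Clamped end conditions give two more equations: 2h_0·σ_0 + h_0·σ_1 = 6(Δ_0 - S'(-1)) = -30 and h_1·σ_1 + 2h_1·σ_2 = 6(S'(1) - Δ_1) = 0.
Solving: σ_0 = -57/2, σ_1 = 27, σ_2 = -27/2.
On [-1, 0], S(t) = 3 - 3·(t + 1) - 57/4·(t + 1)² + 37/4·(t + 1)³.
With (t + 1) = 1/4: S(-3/4) = 385/256.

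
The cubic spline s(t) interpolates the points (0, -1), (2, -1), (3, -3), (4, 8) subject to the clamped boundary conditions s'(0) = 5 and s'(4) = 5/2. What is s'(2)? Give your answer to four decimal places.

-5.3182

Write σ_i for s''(x_i). With h_i = 2, 1, 1 and divided differences Δ_i = 0, -2, 11, the continuity of s' gives the tridiagonal system
  2·σ_0 + 6·σ_1 + 1·σ_2 = 6(Δ_1 - Δ_0) = -12
  1·σ_1 + 4·σ_2 + 1·σ_3 = 6(Δ_2 - Δ_1) = 78
Clamped end conditions give two more equations: 2h_0·σ_0 + h_0·σ_1 = 6(Δ_0 - s'(0)) = -30 and h_2·σ_2 + 2h_2·σ_3 = 6(s'(4) - Δ_2) = -51.
Forward elimination and back-substitution give σ_0 = -103/22, σ_1 = -62/11, σ_2 = 343/11, σ_3 = -452/11.
On [2, 3], s'(t) = b_1 + 2c_1·(t - 2) + 3d_1·(t - 2)² with b_1 = Δ_1 - h_1(2σ_1 + σ_2)/6 = -117/22, c_1 = σ_1/2 = -31/11, d_1 = (σ_2 - σ_1)/(6h_1) = 135/22. So s'(2) = -117/22.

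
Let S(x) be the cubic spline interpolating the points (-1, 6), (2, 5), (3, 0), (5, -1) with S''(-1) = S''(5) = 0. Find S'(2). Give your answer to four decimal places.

Put σ_i = S'' at the i-th knot. Here h = (3, 1, 2) and Δ = (-1/3, -5, -1/2), so the interior equations h_(i-1)·σ_(i-1) + 2(h_(i-1)+h_i)·σ_i + h_i·σ_(i+1) = 6(Δ_i − Δ_(i-1)) read
  3·σ_0 + 8·σ_1 + 1·σ_2 = 6(Δ_1 - Δ_0) = -28
  1·σ_1 + 6·σ_2 + 2·σ_3 = 6(Δ_2 - Δ_1) = 27
Natural end conditions: σ_0 = σ_3 = 0.
Solving the tridiagonal system: σ_0 = 0, σ_1 = -195/47, σ_2 = 244/47, σ_3 = 0.
On [2, 3], S'(x) = b_1 + 2c_1·(x - 2) + 3d_1·(x - 2)² with b_1 = Δ_1 - h_1(2σ_1 + σ_2)/6 = -632/141, c_1 = σ_1/2 = -195/94, d_1 = (σ_2 - σ_1)/(6h_1) = 439/282. So S'(2) = -632/141.

-4.4823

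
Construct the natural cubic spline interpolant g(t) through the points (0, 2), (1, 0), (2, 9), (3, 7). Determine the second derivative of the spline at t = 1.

22

Put m_i = g'' at the i-th knot. Here h = (1, 1, 1) and Δ = (-2, 9, -2), so the interior equations h_(i-1)·m_(i-1) + 2(h_(i-1)+h_i)·m_i + h_i·m_(i+1) = 6(Δ_i − Δ_(i-1)) read
  1·m_0 + 4·m_1 + 1·m_2 = 6(Δ_1 - Δ_0) = 66
  1·m_1 + 4·m_2 + 1·m_3 = 6(Δ_2 - Δ_1) = -66
Natural end conditions: m_0 = m_3 = 0.
Solving: m_0 = 0, m_1 = 22, m_2 = -22, m_3 = 0.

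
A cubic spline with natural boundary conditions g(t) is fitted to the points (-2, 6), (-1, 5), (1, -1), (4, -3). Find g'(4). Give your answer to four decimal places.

0.2976

With M_i denoting the second derivative at x_i, h_i = 1, 2, 3, and Δ_i = (y_(i+1) − y_i)/h_i = -1, -3, -2/3:
  1·M_0 + 6·M_1 + 2·M_2 = 6(Δ_1 - Δ_0) = -12
  2·M_1 + 10·M_2 + 3·M_3 = 6(Δ_2 - Δ_1) = 14
Natural end conditions: M_0 = M_3 = 0.
Solving the tridiagonal system: M_0 = 0, M_1 = -37/14, M_2 = 27/14, M_3 = 0.
On [1, 4], g'(t) = b_2 + 2c_2·(t - 1) + 3d_2·(t - 1)² with b_2 = Δ_2 - h_2(2M_2 + M_3)/6 = -109/42, c_2 = M_2/2 = 27/28, d_2 = (M_3 - M_2)/(6h_2) = -3/28. So g'(4) = 25/84.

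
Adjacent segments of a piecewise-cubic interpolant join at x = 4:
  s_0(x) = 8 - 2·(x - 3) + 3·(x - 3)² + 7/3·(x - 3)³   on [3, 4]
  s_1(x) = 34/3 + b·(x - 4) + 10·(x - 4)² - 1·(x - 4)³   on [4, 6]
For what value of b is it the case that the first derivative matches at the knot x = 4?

11

s_0'(x) = -2 + 6·(x - 3) + 7·(x - 3)², so s_0'(4) = 11. On the right, s_1'(4) = b, so b = 11.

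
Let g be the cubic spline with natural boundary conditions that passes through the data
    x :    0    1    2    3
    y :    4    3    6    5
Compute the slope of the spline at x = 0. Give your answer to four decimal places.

With σ_i denoting the second derivative at x_i, h_i = 1, 1, 1, and Δ_i = (y_(i+1) − y_i)/h_i = -1, 3, -1:
  1·σ_0 + 4·σ_1 + 1·σ_2 = 6(Δ_1 - Δ_0) = 24
  1·σ_1 + 4·σ_2 + 1·σ_3 = 6(Δ_2 - Δ_1) = -24
Natural end conditions: σ_0 = σ_3 = 0.
Solving: σ_0 = 0, σ_1 = 8, σ_2 = -8, σ_3 = 0.
On [0, 1], g'(x) = b_0 + 2c_0·x + 3d_0·x² with b_0 = Δ_0 - h_0(2σ_0 + σ_1)/6 = -7/3, c_0 = σ_0/2 = 0, d_0 = (σ_1 - σ_0)/(6h_0) = 4/3. So g'(0) = -7/3.

-2.3333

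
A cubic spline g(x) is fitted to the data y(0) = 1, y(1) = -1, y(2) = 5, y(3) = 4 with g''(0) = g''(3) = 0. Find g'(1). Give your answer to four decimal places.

Put M_i = g'' at the i-th knot. Here h = (1, 1, 1) and Δ = (-2, 6, -1), so the interior equations h_(i-1)·M_(i-1) + 2(h_(i-1)+h_i)·M_i + h_i·M_(i+1) = 6(Δ_i − Δ_(i-1)) read
  1·M_0 + 4·M_1 + 1·M_2 = 6(Δ_1 - Δ_0) = 48
  1·M_1 + 4·M_2 + 1·M_3 = 6(Δ_2 - Δ_1) = -42
Natural end conditions: M_0 = M_3 = 0.
Solving the tridiagonal system: M_0 = 0, M_1 = 78/5, M_2 = -72/5, M_3 = 0.
On [1, 2], g'(x) = b_1 + 2c_1·(x - 1) + 3d_1·(x - 1)² with b_1 = Δ_1 - h_1(2M_1 + M_2)/6 = 16/5, c_1 = M_1/2 = 39/5, d_1 = (M_2 - M_1)/(6h_1) = -5. So g'(1) = 16/5.

3.2000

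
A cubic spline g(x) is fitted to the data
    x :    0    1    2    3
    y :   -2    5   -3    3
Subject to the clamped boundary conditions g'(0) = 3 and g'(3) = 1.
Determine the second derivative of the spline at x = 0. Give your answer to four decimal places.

32.2667

With m_i denoting the second derivative at x_i, h_i = 1, 1, 1, and Δ_i = (y_(i+1) − y_i)/h_i = 7, -8, 6:
  1·m_0 + 4·m_1 + 1·m_2 = 6(Δ_1 - Δ_0) = -90
  1·m_1 + 4·m_2 + 1·m_3 = 6(Δ_2 - Δ_1) = 84
Clamped end conditions give two more equations: 2h_0·m_0 + h_0·m_1 = 6(Δ_0 - g'(0)) = 24 and h_2·m_2 + 2h_2·m_3 = 6(g'(3) - Δ_2) = -30.
Solving: m_0 = 484/15, m_1 = -608/15, m_2 = 598/15, m_3 = -524/15.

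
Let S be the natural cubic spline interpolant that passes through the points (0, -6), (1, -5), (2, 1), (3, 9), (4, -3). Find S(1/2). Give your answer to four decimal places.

With M_i denoting the second derivative at x_i, h_i = 1, 1, 1, 1, and Δ_i = (y_(i+1) − y_i)/h_i = 1, 6, 8, -12:
  1·M_0 + 4·M_1 + 1·M_2 = 6(Δ_1 - Δ_0) = 30
  1·M_1 + 4·M_2 + 1·M_3 = 6(Δ_2 - Δ_1) = 12
  1·M_2 + 4·M_3 + 1·M_4 = 6(Δ_3 - Δ_2) = -120
Natural end conditions: M_0 = M_4 = 0.
Forward elimination and back-substitution give M_0 = 0, M_1 = 141/28, M_2 = 69/7, M_3 = -909/28, M_4 = 0.
On [0, 1], S(x) = -6 + 9/56·x + 0·x² + 47/56·x³.
With x = 1/2: S(1/2) = -2605/448.

-5.8147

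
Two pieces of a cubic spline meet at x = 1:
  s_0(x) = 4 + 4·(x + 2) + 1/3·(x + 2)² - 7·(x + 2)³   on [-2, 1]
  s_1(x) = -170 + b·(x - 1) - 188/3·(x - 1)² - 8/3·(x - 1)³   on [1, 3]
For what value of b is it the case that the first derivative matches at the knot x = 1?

-183

s_0'(x) = 4 + 2/3·(x + 2) - 21·(x + 2)², so s_0'(1) = -183. On the right, s_1'(1) = b, so b = -183.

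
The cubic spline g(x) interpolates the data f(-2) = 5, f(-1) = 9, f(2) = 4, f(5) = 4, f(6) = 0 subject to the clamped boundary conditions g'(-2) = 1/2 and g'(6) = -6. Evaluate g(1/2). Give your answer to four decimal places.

8.6070

Let m_i = g''(x_i). Step sizes h_i = 1, 3, 3, 1; slopes of the chords Δ_i = (y_(i+1) - y_i)/h_i = 4, -5/3, 0, -4.
  1·m_0 + 8·m_1 + 3·m_2 = 6(Δ_1 - Δ_0) = -34
  3·m_1 + 12·m_2 + 3·m_3 = 6(Δ_2 - Δ_1) = 10
  3·m_2 + 8·m_3 + 1·m_4 = 6(Δ_3 - Δ_2) = -24
Clamped end conditions give two more equations: 2h_0·m_0 + h_0·m_1 = 6(Δ_0 - g'(-2)) = 21 and h_3·m_3 + 2h_3·m_4 = 6(g'(6) - Δ_3) = -12.
Hence m_0 = 3407/240, m_1 = -887/120, m_2 = 175/48, m_3 = -463/120, m_4 = -977/240.
On [-1, 2], g(x) = 9 + 1873/480·(x + 1) - 887/240·(x + 1)² + 883/1440·(x + 1)³.
With (x + 1) = 3/2: g(1/2) = 11017/1280.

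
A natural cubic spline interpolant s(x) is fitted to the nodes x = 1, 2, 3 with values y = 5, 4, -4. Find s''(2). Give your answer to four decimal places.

Let M_i = s''(x_i). Step sizes h_i = 1, 1; slopes of the chords Δ_i = (y_(i+1) - y_i)/h_i = -1, -8.
  1·M_0 + 4·M_1 + 1·M_2 = 6(Δ_1 - Δ_0) = -42
Natural end conditions: M_0 = M_2 = 0.
Solving the tridiagonal system: M_0 = 0, M_1 = -21/2, M_2 = 0.

-10.5000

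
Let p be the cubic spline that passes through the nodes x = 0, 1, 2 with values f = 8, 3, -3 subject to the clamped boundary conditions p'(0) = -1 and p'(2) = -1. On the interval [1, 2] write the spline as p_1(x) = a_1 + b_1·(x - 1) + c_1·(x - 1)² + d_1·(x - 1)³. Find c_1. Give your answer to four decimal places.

-1.5000

With σ_i denoting the second derivative at x_i, h_i = 1, 1, and Δ_i = (y_(i+1) − y_i)/h_i = -5, -6:
  1·σ_0 + 4·σ_1 + 1·σ_2 = 6(Δ_1 - Δ_0) = -6
Clamped end conditions give two more equations: 2h_0·σ_0 + h_0·σ_1 = 6(Δ_0 - p'(0)) = -24 and h_1·σ_1 + 2h_1·σ_2 = 6(p'(2) - Δ_1) = 30.
Solving: σ_0 = -21/2, σ_1 = -3, σ_2 = 33/2.
On [1, 2], with p_1(x) = a_1 + b_1·(x - 1) + c_1·(x - 1)² + d_1·(x - 1)³: c_1 = σ_1/2 = -3/2, d_1 = (σ_2 - σ_1)/(6h_1) = 13/4, b_1 = Δ_1 - h_1(2σ_1 + σ_2)/6 = -31/4.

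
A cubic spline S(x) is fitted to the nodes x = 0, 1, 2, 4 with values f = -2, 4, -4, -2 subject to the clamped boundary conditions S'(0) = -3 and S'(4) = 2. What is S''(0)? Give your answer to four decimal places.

45.3636

Write σ_i for S''(x_i). With h_i = 1, 1, 2 and divided differences Δ_i = 6, -8, 1, the continuity of S' gives the tridiagonal system
  1·σ_0 + 4·σ_1 + 1·σ_2 = 6(Δ_1 - Δ_0) = -84
  1·σ_1 + 6·σ_2 + 2·σ_3 = 6(Δ_2 - Δ_1) = 54
Clamped end conditions give two more equations: 2h_0·σ_0 + h_0·σ_1 = 6(Δ_0 - S'(0)) = 54 and h_2·σ_2 + 2h_2·σ_3 = 6(S'(4) - Δ_2) = 6.
Solving: σ_0 = 499/11, σ_1 = -404/11, σ_2 = 193/11, σ_3 = -80/11.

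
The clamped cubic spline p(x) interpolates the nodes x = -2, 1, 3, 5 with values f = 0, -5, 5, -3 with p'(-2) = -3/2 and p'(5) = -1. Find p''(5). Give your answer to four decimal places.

10.0541

Let m_i = p''(x_i). Step sizes h_i = 3, 2, 2; slopes of the chords Δ_i = (y_(i+1) - y_i)/h_i = -5/3, 5, -4.
  3·m_0 + 10·m_1 + 2·m_2 = 6(Δ_1 - Δ_0) = 40
  2·m_1 + 8·m_2 + 2·m_3 = 6(Δ_2 - Δ_1) = -54
Clamped end conditions give two more equations: 2h_0·m_0 + h_0·m_1 = 6(Δ_0 - p'(-2)) = -1 and h_2·m_2 + 2h_2·m_3 = 6(p'(5) - Δ_2) = 18.
Hence m_0 = -428/111, m_1 = 273/37, m_2 = -411/37, m_3 = 372/37.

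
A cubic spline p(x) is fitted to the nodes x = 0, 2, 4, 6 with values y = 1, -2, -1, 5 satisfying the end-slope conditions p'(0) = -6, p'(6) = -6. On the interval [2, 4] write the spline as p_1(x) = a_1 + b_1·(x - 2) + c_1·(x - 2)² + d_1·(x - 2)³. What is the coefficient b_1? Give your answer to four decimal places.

-0.3000

Write M_i for p''(x_i). With h_i = 2, 2, 2 and divided differences Δ_i = -3/2, 1/2, 3, the continuity of p' gives the tridiagonal system
  2·M_0 + 8·M_1 + 2·M_2 = 6(Δ_1 - Δ_0) = 12
  2·M_1 + 8·M_2 + 2·M_3 = 6(Δ_2 - Δ_1) = 15
Clamped end conditions give two more equations: 2h_0·M_0 + h_0·M_1 = 6(Δ_0 - p'(0)) = 27 and h_2·M_2 + 2h_2·M_3 = 6(p'(6) - Δ_2) = -54.
Solving the tridiagonal system: M_0 = 39/5, M_1 = -21/10, M_2 = 33/5, M_3 = -84/5.
On [2, 4], with p_1(x) = a_1 + b_1·(x - 2) + c_1·(x - 2)² + d_1·(x - 2)³: c_1 = M_1/2 = -21/20, d_1 = (M_2 - M_1)/(6h_1) = 29/40, b_1 = Δ_1 - h_1(2M_1 + M_2)/6 = -3/10.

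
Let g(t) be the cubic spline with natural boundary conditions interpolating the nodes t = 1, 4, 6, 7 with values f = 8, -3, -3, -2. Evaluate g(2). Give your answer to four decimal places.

Write σ_i for g''(x_i). With h_i = 3, 2, 1 and divided differences Δ_i = -11/3, 0, 1, the continuity of g' gives the tridiagonal system
  3·σ_0 + 10·σ_1 + 2·σ_2 = 6(Δ_1 - Δ_0) = 22
  2·σ_1 + 6·σ_2 + 1·σ_3 = 6(Δ_2 - Δ_1) = 6
Natural end conditions: σ_0 = σ_3 = 0.
Solving the tridiagonal system: σ_0 = 0, σ_1 = 15/7, σ_2 = 2/7, σ_3 = 0.
On [1, 4], g(t) = 8 - 199/42·(t - 1) + 0·(t - 1)² + 5/42·(t - 1)³.
With (t - 1) = 1: g(2) = 71/21.

3.3810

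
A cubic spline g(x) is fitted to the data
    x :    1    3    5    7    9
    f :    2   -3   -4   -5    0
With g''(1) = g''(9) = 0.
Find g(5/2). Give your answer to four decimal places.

With m_i denoting the second derivative at x_i, h_i = 2, 2, 2, 2, and Δ_i = (y_(i+1) − y_i)/h_i = -5/2, -1/2, -1/2, 5/2:
  2·m_0 + 8·m_1 + 2·m_2 = 6(Δ_1 - Δ_0) = 12
  2·m_1 + 8·m_2 + 2·m_3 = 6(Δ_2 - Δ_1) = 0
  2·m_2 + 8·m_3 + 2·m_4 = 6(Δ_3 - Δ_2) = 18
Natural end conditions: m_0 = m_4 = 0.
Forward elimination and back-substitution give m_0 = 0, m_1 = 99/56, m_2 = -15/14, m_3 = 141/56, m_4 = 0.
On [1, 3], g(x) = 2 - 173/56·(x - 1) + 0·(x - 1)² + 33/224·(x - 1)³.
With (x - 1) = 3/2: g(5/2) = -547/256.

-2.1367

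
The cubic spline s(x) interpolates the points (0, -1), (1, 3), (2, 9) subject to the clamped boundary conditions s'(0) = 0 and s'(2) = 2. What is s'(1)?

With m_i denoting the second derivative at x_i, h_i = 1, 1, and Δ_i = (y_(i+1) − y_i)/h_i = 4, 6:
  1·m_0 + 4·m_1 + 1·m_2 = 6(Δ_1 - Δ_0) = 12
Clamped end conditions give two more equations: 2h_0·m_0 + h_0·m_1 = 6(Δ_0 - s'(0)) = 24 and h_1·m_1 + 2h_1·m_2 = 6(s'(2) - Δ_1) = -24.
Forward elimination and back-substitution give m_0 = 10, m_1 = 4, m_2 = -14.
On [1, 2], s'(x) = b_1 + 2c_1·(x - 1) + 3d_1·(x - 1)² with b_1 = Δ_1 - h_1(2m_1 + m_2)/6 = 7, c_1 = m_1/2 = 2, d_1 = (m_2 - m_1)/(6h_1) = -3. So s'(1) = 7.

7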